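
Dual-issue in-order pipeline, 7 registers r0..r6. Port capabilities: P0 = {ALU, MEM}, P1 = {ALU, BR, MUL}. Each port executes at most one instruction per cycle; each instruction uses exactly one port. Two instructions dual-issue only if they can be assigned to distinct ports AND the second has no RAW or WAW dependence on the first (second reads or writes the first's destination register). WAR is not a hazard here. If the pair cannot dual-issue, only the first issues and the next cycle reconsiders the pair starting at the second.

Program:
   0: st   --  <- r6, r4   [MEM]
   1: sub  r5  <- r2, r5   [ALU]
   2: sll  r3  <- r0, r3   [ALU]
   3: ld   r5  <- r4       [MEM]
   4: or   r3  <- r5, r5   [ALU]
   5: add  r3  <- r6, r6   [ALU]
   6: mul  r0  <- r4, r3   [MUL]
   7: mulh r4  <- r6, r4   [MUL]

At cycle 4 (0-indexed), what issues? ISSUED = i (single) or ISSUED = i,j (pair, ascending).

ISSUED = 6

[0] i0+i1  st;sub  -- pair
[1] i2+i3  sll;ld  -- pair
[2] i4  or  -- WAW r3
[3] i5  add  -- RAW r3
[4] i6  mul  -- no-port MUL/MUL
[5] i7  mulh  -- tail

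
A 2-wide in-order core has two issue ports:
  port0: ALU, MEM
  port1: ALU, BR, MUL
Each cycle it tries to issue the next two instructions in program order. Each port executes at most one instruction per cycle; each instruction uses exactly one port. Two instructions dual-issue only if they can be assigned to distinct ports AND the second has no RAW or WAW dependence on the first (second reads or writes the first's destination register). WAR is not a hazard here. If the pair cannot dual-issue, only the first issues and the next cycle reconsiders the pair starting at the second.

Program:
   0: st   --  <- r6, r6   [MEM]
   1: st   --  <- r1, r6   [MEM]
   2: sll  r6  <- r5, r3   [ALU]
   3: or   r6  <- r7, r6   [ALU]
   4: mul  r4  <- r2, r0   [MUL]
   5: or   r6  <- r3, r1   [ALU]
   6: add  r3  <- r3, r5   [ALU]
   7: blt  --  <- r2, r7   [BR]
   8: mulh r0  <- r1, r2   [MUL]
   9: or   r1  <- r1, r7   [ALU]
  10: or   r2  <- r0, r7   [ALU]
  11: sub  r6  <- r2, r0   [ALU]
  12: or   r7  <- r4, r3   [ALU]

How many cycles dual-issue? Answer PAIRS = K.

  cy0 -> i0 (st) no-port MEM/MEM
  cy1 -> i1+i2 (st;sll) dual
  cy2 -> i3+i4 (or;mul) dual
  cy3 -> i5+i6 (or;add) dual
  cy4 -> i7 (blt) no-port BR/MUL
  cy5 -> i8+i9 (mulh;or) dual
  cy6 -> i10 (or) RAW r2
  cy7 -> i11+i12 (sub;or) dual

PAIRS = 5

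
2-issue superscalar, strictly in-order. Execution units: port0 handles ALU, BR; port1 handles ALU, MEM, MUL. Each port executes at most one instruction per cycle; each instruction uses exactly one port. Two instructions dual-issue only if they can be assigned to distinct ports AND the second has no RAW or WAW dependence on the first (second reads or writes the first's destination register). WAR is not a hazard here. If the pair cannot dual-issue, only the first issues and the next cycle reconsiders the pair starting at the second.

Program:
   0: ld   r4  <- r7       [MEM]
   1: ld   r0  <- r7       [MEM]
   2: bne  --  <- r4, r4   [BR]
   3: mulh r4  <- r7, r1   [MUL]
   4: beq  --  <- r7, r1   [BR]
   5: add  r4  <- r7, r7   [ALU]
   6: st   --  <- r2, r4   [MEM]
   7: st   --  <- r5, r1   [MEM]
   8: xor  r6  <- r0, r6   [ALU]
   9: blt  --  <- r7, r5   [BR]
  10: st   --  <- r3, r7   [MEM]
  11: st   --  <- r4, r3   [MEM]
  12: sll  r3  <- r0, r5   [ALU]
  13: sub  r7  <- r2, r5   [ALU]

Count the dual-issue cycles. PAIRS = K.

#0 head=0: ld i0 no-port MEM/MEM
#1 head=1: ld/bne i1/i2 pair
#2 head=3: mulh/beq i3/i4 pair
#3 head=5: add i5 RAW r4
#4 head=6: st i6 no-port MEM/MEM
#5 head=7: st/xor i7/i8 pair
#6 head=9: blt/st i9/i10 pair
#7 head=11: st/sll i11/i12 pair
#8 head=13: sub i13 tail

PAIRS = 5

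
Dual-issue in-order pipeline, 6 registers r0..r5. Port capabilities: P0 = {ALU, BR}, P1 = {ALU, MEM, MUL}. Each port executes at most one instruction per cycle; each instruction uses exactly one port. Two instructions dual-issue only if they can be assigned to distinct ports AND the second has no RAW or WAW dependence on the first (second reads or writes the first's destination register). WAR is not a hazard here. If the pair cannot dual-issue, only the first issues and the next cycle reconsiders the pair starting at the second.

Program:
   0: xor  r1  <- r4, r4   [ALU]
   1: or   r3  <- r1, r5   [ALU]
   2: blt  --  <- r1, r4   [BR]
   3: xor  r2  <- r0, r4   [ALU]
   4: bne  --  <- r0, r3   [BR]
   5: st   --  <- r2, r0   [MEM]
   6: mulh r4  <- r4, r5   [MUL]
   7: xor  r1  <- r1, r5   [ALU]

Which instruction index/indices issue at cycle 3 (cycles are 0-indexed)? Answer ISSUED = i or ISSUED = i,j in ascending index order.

ISSUED = 5

c0: i0 xor  RAW r1
c1: i1+i2 or+blt  pair
c2: i3+i4 xor+bne  pair
c3: i5 st  no-port MEM/MUL
c4: i6+i7 mulh+xor  pair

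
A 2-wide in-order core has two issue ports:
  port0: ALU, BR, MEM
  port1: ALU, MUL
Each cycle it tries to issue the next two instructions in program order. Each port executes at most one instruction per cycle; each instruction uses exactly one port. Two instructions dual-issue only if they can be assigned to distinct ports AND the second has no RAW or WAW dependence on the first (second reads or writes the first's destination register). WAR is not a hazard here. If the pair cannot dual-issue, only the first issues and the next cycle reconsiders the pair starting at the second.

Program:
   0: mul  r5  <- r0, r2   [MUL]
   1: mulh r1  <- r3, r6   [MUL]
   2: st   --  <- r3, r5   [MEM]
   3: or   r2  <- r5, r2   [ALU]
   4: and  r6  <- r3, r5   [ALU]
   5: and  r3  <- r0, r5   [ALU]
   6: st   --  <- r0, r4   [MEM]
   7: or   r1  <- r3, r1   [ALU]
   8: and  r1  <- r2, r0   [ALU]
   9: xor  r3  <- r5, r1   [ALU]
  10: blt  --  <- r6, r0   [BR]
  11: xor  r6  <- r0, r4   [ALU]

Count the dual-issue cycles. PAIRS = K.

PAIRS = 4

t=0 i0:mul ; no-port MUL/MUL
t=1 i1/i2:mulh;st ; dual
t=2 i3/i4:or;and ; dual
t=3 i5/i6:and;st ; dual
t=4 i7:or ; WAW r1
t=5 i8:and ; RAW r1
t=6 i9/i10:xor;blt ; dual
t=7 i11:xor ; tail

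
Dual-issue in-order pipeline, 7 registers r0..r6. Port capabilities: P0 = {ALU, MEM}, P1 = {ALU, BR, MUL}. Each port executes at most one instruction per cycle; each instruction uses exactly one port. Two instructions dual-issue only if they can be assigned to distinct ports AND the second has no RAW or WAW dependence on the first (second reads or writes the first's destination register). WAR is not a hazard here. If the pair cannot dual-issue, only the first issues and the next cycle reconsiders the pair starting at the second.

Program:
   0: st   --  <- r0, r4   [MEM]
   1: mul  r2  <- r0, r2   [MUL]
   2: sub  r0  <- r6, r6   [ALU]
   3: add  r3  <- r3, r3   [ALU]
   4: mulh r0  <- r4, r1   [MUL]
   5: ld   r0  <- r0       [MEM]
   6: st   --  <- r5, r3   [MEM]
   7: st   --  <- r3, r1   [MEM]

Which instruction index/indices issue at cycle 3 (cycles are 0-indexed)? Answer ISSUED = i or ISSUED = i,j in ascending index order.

ISSUED = 5

  cy0 -> i0+i1 (st+mul) 2-wide
  cy1 -> i2+i3 (sub+add) 2-wide
  cy2 -> i4 (mulh) RAW+WAW r0
  cy3 -> i5 (ld) no-port MEM/MEM
  cy4 -> i6 (st) no-port MEM/MEM
  cy5 -> i7 (st) tail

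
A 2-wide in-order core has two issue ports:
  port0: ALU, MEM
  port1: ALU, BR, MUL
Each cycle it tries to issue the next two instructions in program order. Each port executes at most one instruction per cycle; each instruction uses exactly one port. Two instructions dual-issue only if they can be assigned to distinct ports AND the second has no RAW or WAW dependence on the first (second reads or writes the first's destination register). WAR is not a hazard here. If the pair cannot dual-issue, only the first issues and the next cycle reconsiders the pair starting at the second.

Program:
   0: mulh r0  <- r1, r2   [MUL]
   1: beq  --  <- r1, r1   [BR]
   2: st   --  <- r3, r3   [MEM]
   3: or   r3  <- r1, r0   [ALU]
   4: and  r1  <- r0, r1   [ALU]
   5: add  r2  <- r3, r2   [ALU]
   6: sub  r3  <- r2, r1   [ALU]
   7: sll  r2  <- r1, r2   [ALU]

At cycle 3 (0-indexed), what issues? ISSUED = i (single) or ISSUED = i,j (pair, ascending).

ISSUED = 5

[0] i0  mulh  -- no-port MUL/BR
[1] i1&i2  beq/st  -- dual
[2] i3&i4  or/and  -- dual
[3] i5  add  -- RAW r2
[4] i6&i7  sub/sll  -- dual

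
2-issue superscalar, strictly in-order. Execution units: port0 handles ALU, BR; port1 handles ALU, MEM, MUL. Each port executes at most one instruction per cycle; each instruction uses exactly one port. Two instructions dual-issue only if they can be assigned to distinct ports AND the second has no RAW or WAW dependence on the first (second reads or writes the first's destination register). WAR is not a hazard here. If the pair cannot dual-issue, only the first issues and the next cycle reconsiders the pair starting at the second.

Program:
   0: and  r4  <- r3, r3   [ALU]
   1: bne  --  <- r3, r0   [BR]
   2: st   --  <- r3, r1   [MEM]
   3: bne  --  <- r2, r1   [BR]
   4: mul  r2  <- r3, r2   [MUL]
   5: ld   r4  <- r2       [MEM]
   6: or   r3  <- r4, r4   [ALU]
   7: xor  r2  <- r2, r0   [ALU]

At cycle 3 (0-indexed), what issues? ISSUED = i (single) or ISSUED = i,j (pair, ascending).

ISSUED = 5

#0 head=0: and.ALU;bne.BR i0/i1 2-wide
#1 head=2: st.MEM;bne.BR i2/i3 2-wide
#2 head=4: mul.MUL i4 no-port MUL/MEM
#3 head=5: ld.MEM i5 RAW r4
#4 head=6: or.ALU;xor.ALU i6/i7 2-wide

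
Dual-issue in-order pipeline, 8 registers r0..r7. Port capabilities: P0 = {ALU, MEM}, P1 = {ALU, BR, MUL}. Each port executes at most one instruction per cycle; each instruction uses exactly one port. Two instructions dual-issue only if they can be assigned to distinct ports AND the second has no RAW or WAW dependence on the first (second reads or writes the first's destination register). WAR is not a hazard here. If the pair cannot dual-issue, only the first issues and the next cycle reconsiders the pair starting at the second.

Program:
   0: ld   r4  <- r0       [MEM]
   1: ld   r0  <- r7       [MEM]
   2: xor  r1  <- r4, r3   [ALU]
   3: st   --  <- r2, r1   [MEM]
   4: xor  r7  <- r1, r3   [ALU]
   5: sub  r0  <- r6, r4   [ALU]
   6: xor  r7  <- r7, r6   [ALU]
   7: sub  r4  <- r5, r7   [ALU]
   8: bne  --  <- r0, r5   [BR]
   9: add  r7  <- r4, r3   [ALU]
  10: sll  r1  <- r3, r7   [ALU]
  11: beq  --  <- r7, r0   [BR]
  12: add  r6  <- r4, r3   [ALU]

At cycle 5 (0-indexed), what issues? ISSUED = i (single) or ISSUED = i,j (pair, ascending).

0. ld.MEM @i0  | no-port MEM/MEM
1. ld.MEM/xor.ALU @i1,i2  | dual
2. st.MEM/xor.ALU @i3,i4  | dual
3. sub.ALU/xor.ALU @i5,i6  | dual
4. sub.ALU/bne.BR @i7,i8  | dual
5. add.ALU @i9  | RAW r7
6. sll.ALU/beq.BR @i10,i11  | dual
7. add.ALU @i12  | tail

ISSUED = 9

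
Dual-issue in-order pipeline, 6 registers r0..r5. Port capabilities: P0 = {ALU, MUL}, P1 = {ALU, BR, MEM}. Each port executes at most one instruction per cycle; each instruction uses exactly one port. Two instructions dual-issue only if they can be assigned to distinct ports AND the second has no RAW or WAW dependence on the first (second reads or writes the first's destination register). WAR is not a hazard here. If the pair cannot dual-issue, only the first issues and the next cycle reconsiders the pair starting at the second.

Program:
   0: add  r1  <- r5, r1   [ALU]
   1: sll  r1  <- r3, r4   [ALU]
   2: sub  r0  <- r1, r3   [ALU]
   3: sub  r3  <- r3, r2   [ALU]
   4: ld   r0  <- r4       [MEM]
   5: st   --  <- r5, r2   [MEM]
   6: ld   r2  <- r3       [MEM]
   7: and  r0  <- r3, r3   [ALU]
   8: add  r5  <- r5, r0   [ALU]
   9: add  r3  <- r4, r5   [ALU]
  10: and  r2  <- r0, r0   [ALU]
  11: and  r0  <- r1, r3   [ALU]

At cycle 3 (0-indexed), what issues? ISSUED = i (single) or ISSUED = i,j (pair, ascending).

[0] i0  add.ALU  -- WAW r1
[1] i1  sll.ALU  -- RAW r1
[2] i2&i3  sub.ALU;sub.ALU  -- 2-wide
[3] i4  ld.MEM  -- no-port MEM/MEM
[4] i5  st.MEM  -- no-port MEM/MEM
[5] i6&i7  ld.MEM;and.ALU  -- 2-wide
[6] i8  add.ALU  -- RAW r5
[7] i9&i10  add.ALU;and.ALU  -- 2-wide
[8] i11  and.ALU  -- tail

ISSUED = 4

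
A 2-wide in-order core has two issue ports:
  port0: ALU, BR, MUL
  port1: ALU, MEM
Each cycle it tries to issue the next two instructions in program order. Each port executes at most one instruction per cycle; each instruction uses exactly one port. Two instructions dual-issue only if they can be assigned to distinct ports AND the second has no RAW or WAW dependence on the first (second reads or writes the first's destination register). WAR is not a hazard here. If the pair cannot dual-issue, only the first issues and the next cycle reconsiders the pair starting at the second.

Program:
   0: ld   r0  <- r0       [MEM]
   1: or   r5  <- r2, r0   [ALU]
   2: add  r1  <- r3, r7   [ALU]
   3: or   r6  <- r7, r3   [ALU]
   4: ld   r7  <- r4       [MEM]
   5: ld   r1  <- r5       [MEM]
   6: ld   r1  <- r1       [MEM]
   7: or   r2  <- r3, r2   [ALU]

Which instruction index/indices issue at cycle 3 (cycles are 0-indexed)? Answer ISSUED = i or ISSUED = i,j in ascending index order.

ISSUED = 5

t=0 i0:ld ; RAW r0
t=1 i1,i2:or;add ; dual
t=2 i3,i4:or;ld ; dual
t=3 i5:ld ; no-port MEM/MEM
t=4 i6,i7:ld;or ; dual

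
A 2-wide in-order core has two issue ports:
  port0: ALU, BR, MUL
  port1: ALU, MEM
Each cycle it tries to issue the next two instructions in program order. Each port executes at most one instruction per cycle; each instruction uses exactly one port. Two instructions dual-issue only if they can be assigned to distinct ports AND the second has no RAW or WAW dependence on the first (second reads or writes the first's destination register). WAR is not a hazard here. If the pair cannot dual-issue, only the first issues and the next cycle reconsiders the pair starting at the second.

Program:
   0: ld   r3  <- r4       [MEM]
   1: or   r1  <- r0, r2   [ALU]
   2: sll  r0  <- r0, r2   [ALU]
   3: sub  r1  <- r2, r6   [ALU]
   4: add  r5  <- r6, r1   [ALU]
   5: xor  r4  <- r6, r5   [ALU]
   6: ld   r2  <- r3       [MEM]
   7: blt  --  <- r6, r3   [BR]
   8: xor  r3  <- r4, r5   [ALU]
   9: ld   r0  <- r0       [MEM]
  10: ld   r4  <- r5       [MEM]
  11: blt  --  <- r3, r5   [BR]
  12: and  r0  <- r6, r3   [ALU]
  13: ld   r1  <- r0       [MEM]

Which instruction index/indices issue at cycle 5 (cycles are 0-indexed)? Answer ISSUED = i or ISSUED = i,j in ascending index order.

  cy0 -> i0,i1 (ld.MEM;or.ALU) dual
  cy1 -> i2,i3 (sll.ALU;sub.ALU) dual
  cy2 -> i4 (add.ALU) RAW r5
  cy3 -> i5,i6 (xor.ALU;ld.MEM) dual
  cy4 -> i7,i8 (blt.BR;xor.ALU) dual
  cy5 -> i9 (ld.MEM) no-port MEM/MEM
  cy6 -> i10,i11 (ld.MEM;blt.BR) dual
  cy7 -> i12 (and.ALU) RAW r0
  cy8 -> i13 (ld.MEM) tail

ISSUED = 9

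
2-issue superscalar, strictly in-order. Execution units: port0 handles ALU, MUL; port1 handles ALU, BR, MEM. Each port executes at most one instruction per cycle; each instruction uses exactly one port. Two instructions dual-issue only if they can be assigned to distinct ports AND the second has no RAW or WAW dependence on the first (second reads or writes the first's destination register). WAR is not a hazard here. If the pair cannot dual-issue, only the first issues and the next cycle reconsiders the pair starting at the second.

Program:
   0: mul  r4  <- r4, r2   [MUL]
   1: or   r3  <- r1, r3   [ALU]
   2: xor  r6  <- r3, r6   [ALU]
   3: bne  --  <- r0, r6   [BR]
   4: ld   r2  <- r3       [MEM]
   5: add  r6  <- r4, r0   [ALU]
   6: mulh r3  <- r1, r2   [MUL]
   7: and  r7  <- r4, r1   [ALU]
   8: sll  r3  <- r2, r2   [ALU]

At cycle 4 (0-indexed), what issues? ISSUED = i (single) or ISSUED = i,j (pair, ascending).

[0] i0&i1  mul or  -- dual
[1] i2  xor  -- RAW r6
[2] i3  bne  -- no-port BR/MEM
[3] i4&i5  ld add  -- dual
[4] i6&i7  mulh and  -- dual
[5] i8  sll  -- tail

ISSUED = 6,7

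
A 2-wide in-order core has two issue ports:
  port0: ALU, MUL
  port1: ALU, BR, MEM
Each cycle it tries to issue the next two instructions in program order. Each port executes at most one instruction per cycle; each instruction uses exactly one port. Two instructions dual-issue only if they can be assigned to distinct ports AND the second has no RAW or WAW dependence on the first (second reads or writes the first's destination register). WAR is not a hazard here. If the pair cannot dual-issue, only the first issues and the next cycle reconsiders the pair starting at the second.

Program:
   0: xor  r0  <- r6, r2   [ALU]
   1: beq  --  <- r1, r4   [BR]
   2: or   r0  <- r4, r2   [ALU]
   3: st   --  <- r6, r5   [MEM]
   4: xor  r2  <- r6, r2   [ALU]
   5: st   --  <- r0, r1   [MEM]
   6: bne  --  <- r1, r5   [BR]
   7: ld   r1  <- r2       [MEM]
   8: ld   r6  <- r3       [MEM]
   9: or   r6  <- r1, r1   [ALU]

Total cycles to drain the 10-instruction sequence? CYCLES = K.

CYCLES = 7

0. xor+beq @i0,i1  | pair
1. or+st @i2,i3  | pair
2. xor+st @i4,i5  | pair
3. bne @i6  | no-port BR/MEM
4. ld @i7  | no-port MEM/MEM
5. ld @i8  | WAW r6
6. or @i9  | tail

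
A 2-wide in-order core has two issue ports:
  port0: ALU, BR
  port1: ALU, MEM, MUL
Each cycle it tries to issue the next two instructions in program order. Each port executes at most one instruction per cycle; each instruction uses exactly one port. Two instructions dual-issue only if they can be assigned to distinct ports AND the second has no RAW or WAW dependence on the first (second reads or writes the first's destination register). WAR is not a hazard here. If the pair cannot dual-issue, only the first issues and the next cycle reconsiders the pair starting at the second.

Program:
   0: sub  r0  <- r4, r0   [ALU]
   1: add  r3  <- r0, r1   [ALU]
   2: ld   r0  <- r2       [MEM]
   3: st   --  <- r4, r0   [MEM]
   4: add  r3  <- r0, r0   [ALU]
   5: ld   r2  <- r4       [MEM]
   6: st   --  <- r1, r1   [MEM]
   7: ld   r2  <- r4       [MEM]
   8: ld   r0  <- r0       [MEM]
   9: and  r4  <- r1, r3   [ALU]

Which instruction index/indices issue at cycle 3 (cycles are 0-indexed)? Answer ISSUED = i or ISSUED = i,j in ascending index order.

ISSUED = 5

[0] i0  sub.ALU  -- RAW r0
[1] i1&i2  add.ALU;ld.MEM  -- dual
[2] i3&i4  st.MEM;add.ALU  -- dual
[3] i5  ld.MEM  -- no-port MEM/MEM
[4] i6  st.MEM  -- no-port MEM/MEM
[5] i7  ld.MEM  -- no-port MEM/MEM
[6] i8&i9  ld.MEM;and.ALU  -- dual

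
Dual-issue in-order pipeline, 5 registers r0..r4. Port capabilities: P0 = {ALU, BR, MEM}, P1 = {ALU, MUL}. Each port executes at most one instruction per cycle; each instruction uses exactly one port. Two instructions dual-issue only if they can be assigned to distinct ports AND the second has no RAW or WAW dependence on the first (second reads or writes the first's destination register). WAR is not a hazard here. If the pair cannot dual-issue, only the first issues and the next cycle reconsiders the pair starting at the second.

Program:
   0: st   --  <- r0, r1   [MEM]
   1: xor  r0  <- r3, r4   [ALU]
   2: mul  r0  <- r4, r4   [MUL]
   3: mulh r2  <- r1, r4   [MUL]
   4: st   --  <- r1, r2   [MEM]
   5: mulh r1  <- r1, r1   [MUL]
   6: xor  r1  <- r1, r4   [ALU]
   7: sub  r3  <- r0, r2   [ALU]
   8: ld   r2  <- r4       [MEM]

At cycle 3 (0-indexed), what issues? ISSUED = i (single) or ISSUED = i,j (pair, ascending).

ISSUED = 4,5

  cy0 -> i0&i1 (st.MEM xor.ALU) dual
  cy1 -> i2 (mul.MUL) no-port MUL/MUL
  cy2 -> i3 (mulh.MUL) RAW r2
  cy3 -> i4&i5 (st.MEM mulh.MUL) dual
  cy4 -> i6&i7 (xor.ALU sub.ALU) dual
  cy5 -> i8 (ld.MEM) tail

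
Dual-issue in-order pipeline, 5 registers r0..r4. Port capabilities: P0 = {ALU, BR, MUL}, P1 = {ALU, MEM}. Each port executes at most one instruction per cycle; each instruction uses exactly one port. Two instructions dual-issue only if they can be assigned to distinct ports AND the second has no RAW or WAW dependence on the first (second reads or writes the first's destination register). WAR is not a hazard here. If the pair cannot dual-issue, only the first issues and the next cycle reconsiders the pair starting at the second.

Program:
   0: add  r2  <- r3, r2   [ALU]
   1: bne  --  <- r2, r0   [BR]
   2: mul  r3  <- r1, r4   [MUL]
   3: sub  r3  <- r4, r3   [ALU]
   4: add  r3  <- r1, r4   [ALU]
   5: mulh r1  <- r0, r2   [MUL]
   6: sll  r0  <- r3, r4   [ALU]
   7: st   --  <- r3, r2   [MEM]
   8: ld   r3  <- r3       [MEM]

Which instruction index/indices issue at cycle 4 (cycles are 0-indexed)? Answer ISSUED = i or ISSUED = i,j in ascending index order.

ISSUED = 4,5

  cy0 -> i0 (add) RAW r2
  cy1 -> i1 (bne) no-port BR/MUL
  cy2 -> i2 (mul) RAW+WAW r3
  cy3 -> i3 (sub) WAW r3
  cy4 -> i4&i5 (add+mulh) pair
  cy5 -> i6&i7 (sll+st) pair
  cy6 -> i8 (ld) tail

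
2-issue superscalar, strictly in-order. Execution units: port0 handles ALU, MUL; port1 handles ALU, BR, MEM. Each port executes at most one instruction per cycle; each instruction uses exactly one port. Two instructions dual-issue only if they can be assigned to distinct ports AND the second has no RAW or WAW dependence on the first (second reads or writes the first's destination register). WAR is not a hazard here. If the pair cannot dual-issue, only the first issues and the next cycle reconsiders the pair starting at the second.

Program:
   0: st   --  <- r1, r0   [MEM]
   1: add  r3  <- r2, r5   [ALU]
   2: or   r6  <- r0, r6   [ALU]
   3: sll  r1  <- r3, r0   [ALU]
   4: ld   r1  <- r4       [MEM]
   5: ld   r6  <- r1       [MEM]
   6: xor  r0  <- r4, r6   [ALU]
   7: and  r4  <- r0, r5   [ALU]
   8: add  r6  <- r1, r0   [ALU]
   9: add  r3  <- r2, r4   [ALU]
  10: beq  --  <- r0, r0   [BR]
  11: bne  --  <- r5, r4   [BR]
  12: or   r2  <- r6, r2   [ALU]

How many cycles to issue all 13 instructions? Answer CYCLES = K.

CYCLES = 8

#0 head=0: st.MEM add.ALU i0,i1 dual
#1 head=2: or.ALU sll.ALU i2,i3 dual
#2 head=4: ld.MEM i4 no-port MEM/MEM
#3 head=5: ld.MEM i5 RAW r6
#4 head=6: xor.ALU i6 RAW r0
#5 head=7: and.ALU add.ALU i7,i8 dual
#6 head=9: add.ALU beq.BR i9,i10 dual
#7 head=11: bne.BR or.ALU i11,i12 dual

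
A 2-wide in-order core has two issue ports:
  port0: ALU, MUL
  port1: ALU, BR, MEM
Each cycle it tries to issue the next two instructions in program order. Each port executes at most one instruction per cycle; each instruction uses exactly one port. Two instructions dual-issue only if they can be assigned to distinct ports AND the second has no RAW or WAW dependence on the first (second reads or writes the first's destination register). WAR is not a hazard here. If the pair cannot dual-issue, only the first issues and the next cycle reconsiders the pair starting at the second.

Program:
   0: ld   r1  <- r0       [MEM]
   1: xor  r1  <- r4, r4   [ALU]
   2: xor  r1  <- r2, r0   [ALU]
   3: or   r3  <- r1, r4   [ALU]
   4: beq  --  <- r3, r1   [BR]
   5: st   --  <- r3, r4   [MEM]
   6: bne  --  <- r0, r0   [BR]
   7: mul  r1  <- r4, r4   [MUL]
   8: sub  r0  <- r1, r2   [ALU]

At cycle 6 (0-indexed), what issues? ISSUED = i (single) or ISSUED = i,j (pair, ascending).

#0 head=0: ld.MEM i0 WAW r1
#1 head=1: xor.ALU i1 WAW r1
#2 head=2: xor.ALU i2 RAW r1
#3 head=3: or.ALU i3 RAW r3
#4 head=4: beq.BR i4 no-port BR/MEM
#5 head=5: st.MEM i5 no-port MEM/BR
#6 head=6: bne.BR/mul.MUL i6/i7 2-wide
#7 head=8: sub.ALU i8 tail

ISSUED = 6,7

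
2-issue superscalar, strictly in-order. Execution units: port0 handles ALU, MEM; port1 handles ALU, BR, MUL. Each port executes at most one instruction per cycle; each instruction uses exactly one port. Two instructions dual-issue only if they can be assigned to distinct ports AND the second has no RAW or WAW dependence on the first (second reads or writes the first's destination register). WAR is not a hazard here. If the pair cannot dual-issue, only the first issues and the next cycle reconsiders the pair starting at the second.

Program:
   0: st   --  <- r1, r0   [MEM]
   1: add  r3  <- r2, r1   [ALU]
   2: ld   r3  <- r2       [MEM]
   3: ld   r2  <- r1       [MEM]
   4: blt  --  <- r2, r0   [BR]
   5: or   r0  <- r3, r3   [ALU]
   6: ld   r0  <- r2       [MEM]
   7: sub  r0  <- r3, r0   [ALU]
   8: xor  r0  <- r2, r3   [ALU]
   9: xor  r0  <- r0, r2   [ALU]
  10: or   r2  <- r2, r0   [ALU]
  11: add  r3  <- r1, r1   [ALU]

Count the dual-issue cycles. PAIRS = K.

#0 head=0: st add i0,i1 pair
#1 head=2: ld i2 no-port MEM/MEM
#2 head=3: ld i3 RAW r2
#3 head=4: blt or i4,i5 pair
#4 head=6: ld i6 RAW+WAW r0
#5 head=7: sub i7 WAW r0
#6 head=8: xor i8 RAW+WAW r0
#7 head=9: xor i9 RAW r0
#8 head=10: or add i10,i11 pair

PAIRS = 3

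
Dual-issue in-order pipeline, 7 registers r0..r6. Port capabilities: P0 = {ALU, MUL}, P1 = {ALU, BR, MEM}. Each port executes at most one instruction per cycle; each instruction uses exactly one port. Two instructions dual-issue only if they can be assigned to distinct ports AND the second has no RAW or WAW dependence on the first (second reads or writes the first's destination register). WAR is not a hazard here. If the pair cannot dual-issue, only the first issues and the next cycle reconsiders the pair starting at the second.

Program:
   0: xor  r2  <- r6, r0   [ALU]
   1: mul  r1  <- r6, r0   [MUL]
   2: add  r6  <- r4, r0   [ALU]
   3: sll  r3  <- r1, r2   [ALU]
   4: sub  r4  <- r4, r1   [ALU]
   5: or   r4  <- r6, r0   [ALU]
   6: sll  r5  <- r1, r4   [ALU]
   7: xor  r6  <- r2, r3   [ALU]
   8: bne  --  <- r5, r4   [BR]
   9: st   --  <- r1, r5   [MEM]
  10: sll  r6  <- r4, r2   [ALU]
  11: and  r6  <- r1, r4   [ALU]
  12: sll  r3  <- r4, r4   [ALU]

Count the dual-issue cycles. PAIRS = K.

0. xor.ALU/mul.MUL @i0,i1  | 2-wide
1. add.ALU/sll.ALU @i2,i3  | 2-wide
2. sub.ALU @i4  | WAW r4
3. or.ALU @i5  | RAW r4
4. sll.ALU/xor.ALU @i6,i7  | 2-wide
5. bne.BR @i8  | no-port BR/MEM
6. st.MEM/sll.ALU @i9,i10  | 2-wide
7. and.ALU/sll.ALU @i11,i12  | 2-wide

PAIRS = 5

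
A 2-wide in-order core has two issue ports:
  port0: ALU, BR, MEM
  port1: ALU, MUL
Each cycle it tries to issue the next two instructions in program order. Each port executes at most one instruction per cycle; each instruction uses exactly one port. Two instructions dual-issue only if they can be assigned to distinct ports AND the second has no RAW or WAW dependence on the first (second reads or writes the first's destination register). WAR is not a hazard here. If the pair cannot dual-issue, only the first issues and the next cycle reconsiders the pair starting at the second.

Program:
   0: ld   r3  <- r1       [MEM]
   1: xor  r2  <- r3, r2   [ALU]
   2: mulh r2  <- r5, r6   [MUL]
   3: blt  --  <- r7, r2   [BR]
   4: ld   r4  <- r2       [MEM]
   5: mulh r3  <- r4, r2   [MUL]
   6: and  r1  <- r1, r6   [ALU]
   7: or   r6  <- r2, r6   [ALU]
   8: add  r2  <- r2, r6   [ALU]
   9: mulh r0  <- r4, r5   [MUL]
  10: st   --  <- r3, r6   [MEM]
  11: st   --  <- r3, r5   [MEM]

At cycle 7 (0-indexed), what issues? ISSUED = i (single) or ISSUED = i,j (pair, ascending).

ISSUED = 8,9

t=0 i0:ld.MEM ; RAW r3
t=1 i1:xor.ALU ; WAW r2
t=2 i2:mulh.MUL ; RAW r2
t=3 i3:blt.BR ; no-port BR/MEM
t=4 i4:ld.MEM ; RAW r4
t=5 i5,i6:mulh.MUL/and.ALU ; pair
t=6 i7:or.ALU ; RAW r6
t=7 i8,i9:add.ALU/mulh.MUL ; pair
t=8 i10:st.MEM ; no-port MEM/MEM
t=9 i11:st.MEM ; tail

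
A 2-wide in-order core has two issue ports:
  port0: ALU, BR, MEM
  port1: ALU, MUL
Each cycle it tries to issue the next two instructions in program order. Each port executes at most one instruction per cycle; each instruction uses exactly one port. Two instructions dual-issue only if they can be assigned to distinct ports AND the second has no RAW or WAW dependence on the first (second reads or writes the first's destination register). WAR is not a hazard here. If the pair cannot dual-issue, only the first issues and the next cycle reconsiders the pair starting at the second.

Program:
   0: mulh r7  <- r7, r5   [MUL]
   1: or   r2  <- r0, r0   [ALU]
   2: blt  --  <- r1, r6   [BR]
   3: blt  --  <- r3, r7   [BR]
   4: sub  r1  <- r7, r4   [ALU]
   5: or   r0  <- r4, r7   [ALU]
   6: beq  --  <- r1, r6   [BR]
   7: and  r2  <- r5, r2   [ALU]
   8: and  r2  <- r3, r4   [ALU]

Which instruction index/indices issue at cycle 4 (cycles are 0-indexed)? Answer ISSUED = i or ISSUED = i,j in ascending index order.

ISSUED = 7

  cy0 -> i0&i1 (mulh.MUL+or.ALU) pair
  cy1 -> i2 (blt.BR) no-port BR/BR
  cy2 -> i3&i4 (blt.BR+sub.ALU) pair
  cy3 -> i5&i6 (or.ALU+beq.BR) pair
  cy4 -> i7 (and.ALU) WAW r2
  cy5 -> i8 (and.ALU) tail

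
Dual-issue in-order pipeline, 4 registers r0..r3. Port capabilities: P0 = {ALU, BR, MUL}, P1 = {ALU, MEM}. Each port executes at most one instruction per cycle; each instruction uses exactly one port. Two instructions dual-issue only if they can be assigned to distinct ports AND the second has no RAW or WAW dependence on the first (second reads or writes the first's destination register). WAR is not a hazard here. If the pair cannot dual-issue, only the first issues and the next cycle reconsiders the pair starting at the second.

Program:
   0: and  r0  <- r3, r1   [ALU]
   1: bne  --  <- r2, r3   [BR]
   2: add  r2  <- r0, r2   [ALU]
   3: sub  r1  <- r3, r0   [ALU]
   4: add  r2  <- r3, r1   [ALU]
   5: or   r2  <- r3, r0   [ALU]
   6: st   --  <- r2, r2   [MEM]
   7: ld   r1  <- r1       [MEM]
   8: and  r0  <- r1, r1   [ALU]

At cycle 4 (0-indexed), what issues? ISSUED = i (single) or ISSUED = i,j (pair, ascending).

ISSUED = 6

  cy0 -> i0+i1 (and.ALU/bne.BR) pair
  cy1 -> i2+i3 (add.ALU/sub.ALU) pair
  cy2 -> i4 (add.ALU) WAW r2
  cy3 -> i5 (or.ALU) RAW r2
  cy4 -> i6 (st.MEM) no-port MEM/MEM
  cy5 -> i7 (ld.MEM) RAW r1
  cy6 -> i8 (and.ALU) tail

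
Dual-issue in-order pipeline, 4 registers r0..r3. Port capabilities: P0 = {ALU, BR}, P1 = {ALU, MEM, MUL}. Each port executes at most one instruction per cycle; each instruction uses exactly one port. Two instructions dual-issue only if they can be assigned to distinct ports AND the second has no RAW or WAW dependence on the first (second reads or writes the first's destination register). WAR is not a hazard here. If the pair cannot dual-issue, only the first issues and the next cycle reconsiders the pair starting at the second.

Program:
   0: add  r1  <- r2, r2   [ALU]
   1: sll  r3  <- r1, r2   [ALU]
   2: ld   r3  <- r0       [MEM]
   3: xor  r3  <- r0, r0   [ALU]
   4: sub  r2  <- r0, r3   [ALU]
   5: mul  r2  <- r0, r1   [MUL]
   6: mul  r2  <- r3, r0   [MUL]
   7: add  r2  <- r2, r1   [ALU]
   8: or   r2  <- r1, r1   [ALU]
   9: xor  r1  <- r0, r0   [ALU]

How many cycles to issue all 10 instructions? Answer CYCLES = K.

  cy0 -> i0 (add) RAW r1
  cy1 -> i1 (sll) WAW r3
  cy2 -> i2 (ld) WAW r3
  cy3 -> i3 (xor) RAW r3
  cy4 -> i4 (sub) WAW r2
  cy5 -> i5 (mul) no-port MUL/MUL
  cy6 -> i6 (mul) RAW+WAW r2
  cy7 -> i7 (add) WAW r2
  cy8 -> i8&i9 (or;xor) 2-wide

CYCLES = 9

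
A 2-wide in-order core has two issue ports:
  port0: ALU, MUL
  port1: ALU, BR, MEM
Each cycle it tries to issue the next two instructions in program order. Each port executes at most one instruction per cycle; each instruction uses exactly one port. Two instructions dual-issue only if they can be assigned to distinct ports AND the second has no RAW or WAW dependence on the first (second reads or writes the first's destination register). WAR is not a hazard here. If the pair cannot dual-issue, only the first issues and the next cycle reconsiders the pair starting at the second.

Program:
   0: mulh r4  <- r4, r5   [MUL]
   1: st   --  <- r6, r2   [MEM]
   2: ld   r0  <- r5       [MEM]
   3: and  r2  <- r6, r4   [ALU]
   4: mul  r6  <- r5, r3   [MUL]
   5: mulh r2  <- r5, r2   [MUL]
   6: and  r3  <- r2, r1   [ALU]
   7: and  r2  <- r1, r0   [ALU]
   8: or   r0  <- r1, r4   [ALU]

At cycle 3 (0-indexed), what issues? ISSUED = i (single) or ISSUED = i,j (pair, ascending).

ISSUED = 5

  cy0 -> i0,i1 (mulh.MUL;st.MEM) pair
  cy1 -> i2,i3 (ld.MEM;and.ALU) pair
  cy2 -> i4 (mul.MUL) no-port MUL/MUL
  cy3 -> i5 (mulh.MUL) RAW r2
  cy4 -> i6,i7 (and.ALU;and.ALU) pair
  cy5 -> i8 (or.ALU) tail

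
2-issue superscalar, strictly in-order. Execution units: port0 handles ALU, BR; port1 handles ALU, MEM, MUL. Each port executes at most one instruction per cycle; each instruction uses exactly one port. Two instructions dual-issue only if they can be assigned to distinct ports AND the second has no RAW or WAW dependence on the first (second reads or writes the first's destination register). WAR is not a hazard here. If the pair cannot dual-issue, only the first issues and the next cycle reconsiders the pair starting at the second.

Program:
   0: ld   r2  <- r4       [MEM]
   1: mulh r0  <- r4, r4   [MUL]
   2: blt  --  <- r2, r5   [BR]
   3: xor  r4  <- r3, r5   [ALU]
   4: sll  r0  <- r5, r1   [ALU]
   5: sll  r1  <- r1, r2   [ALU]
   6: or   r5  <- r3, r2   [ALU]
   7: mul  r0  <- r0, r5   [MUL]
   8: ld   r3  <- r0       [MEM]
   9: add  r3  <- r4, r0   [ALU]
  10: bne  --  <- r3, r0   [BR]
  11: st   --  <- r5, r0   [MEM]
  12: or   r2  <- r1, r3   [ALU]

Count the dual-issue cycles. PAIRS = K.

PAIRS = 4

0. ld.MEM @i0  | no-port MEM/MUL
1. mulh.MUL blt.BR @i1&i2  | dual
2. xor.ALU sll.ALU @i3&i4  | dual
3. sll.ALU or.ALU @i5&i6  | dual
4. mul.MUL @i7  | no-port MUL/MEM
5. ld.MEM @i8  | WAW r3
6. add.ALU @i9  | RAW r3
7. bne.BR st.MEM @i10&i11  | dual
8. or.ALU @i12  | tail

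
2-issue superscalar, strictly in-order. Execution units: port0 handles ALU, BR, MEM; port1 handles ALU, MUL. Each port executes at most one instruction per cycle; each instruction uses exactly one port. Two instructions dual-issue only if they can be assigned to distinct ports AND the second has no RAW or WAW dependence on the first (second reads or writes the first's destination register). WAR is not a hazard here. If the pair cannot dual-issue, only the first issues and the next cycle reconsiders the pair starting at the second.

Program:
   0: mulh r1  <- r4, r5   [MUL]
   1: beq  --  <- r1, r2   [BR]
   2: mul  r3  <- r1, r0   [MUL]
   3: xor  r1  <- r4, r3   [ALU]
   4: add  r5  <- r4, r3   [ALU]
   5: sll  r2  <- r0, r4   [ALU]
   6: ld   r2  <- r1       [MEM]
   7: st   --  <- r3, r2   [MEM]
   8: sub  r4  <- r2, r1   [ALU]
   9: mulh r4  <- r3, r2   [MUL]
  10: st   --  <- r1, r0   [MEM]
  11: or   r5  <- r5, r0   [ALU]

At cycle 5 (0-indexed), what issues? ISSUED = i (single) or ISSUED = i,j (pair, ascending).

0. mulh.MUL @i0  | RAW r1
1. beq.BR mul.MUL @i1+i2  | pair
2. xor.ALU add.ALU @i3+i4  | pair
3. sll.ALU @i5  | WAW r2
4. ld.MEM @i6  | no-port MEM/MEM
5. st.MEM sub.ALU @i7+i8  | pair
6. mulh.MUL st.MEM @i9+i10  | pair
7. or.ALU @i11  | tail

ISSUED = 7,8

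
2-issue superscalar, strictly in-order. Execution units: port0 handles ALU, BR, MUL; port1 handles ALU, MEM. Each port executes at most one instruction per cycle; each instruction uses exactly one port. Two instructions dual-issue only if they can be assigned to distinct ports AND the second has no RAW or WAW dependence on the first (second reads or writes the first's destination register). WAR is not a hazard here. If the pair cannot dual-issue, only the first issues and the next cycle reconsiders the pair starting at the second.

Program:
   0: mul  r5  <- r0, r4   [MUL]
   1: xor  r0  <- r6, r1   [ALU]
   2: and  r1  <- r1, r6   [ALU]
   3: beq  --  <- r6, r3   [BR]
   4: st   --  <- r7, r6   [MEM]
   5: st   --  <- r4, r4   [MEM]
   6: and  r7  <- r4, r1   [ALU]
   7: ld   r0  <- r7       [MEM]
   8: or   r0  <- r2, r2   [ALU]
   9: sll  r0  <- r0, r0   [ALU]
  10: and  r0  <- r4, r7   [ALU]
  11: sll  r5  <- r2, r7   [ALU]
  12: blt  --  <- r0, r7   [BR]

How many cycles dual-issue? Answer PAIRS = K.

PAIRS = 4

[0] i0&i1  mul.MUL;xor.ALU  -- 2-wide
[1] i2&i3  and.ALU;beq.BR  -- 2-wide
[2] i4  st.MEM  -- no-port MEM/MEM
[3] i5&i6  st.MEM;and.ALU  -- 2-wide
[4] i7  ld.MEM  -- WAW r0
[5] i8  or.ALU  -- RAW+WAW r0
[6] i9  sll.ALU  -- WAW r0
[7] i10&i11  and.ALU;sll.ALU  -- 2-wide
[8] i12  blt.BR  -- tail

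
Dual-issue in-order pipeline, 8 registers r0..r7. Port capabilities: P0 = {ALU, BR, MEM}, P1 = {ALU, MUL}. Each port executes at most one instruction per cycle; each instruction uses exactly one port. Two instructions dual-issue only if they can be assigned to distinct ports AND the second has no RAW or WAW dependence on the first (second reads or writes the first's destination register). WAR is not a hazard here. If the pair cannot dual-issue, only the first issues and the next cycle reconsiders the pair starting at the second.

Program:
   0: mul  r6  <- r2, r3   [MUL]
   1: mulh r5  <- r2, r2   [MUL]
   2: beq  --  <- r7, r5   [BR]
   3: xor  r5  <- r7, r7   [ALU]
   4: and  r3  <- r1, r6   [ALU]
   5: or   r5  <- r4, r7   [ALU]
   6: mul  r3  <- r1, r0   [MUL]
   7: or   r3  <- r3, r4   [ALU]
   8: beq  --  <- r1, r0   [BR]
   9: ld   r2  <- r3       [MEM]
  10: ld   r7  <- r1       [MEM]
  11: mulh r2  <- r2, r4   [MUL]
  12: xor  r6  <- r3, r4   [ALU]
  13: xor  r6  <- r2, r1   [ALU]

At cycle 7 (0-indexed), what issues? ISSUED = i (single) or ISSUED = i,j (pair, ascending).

ISSUED = 10,11

  cy0 -> i0 (mul) no-port MUL/MUL
  cy1 -> i1 (mulh) RAW r5
  cy2 -> i2/i3 (beq+xor) pair
  cy3 -> i4/i5 (and+or) pair
  cy4 -> i6 (mul) RAW+WAW r3
  cy5 -> i7/i8 (or+beq) pair
  cy6 -> i9 (ld) no-port MEM/MEM
  cy7 -> i10/i11 (ld+mulh) pair
  cy8 -> i12 (xor) WAW r6
  cy9 -> i13 (xor) tail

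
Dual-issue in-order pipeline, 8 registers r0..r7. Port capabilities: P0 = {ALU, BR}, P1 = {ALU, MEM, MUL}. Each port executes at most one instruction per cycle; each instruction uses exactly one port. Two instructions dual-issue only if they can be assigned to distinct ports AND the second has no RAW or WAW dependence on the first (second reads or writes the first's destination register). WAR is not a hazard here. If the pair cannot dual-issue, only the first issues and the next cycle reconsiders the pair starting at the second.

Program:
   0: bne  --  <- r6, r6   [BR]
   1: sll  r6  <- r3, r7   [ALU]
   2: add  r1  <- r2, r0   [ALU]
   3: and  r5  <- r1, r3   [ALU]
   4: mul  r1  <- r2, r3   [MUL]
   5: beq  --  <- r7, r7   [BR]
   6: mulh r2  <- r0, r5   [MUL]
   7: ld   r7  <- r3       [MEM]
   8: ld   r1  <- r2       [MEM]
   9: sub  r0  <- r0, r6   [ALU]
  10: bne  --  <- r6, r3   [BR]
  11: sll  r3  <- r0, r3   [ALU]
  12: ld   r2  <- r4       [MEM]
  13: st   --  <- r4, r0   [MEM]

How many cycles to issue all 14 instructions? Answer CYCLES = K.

#0 head=0: bne/sll i0+i1 dual
#1 head=2: add i2 RAW r1
#2 head=3: and/mul i3+i4 dual
#3 head=5: beq/mulh i5+i6 dual
#4 head=7: ld i7 no-port MEM/MEM
#5 head=8: ld/sub i8+i9 dual
#6 head=10: bne/sll i10+i11 dual
#7 head=12: ld i12 no-port MEM/MEM
#8 head=13: st i13 tail

CYCLES = 9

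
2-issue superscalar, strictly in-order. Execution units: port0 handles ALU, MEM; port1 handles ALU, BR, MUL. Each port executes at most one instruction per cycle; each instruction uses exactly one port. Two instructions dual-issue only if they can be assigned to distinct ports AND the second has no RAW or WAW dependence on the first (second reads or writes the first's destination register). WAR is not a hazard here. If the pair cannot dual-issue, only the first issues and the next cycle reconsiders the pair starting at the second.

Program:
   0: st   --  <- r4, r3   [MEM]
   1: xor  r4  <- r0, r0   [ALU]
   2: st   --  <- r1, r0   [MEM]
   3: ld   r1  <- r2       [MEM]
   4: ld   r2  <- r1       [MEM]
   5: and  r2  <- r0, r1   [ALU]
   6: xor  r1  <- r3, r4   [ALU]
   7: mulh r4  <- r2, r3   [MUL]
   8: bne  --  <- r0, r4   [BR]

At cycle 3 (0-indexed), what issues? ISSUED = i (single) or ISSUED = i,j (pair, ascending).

ISSUED = 4

[0] i0+i1  st.MEM+xor.ALU  -- dual
[1] i2  st.MEM  -- no-port MEM/MEM
[2] i3  ld.MEM  -- no-port MEM/MEM
[3] i4  ld.MEM  -- WAW r2
[4] i5+i6  and.ALU+xor.ALU  -- dual
[5] i7  mulh.MUL  -- no-port MUL/BR
[6] i8  bne.BR  -- tail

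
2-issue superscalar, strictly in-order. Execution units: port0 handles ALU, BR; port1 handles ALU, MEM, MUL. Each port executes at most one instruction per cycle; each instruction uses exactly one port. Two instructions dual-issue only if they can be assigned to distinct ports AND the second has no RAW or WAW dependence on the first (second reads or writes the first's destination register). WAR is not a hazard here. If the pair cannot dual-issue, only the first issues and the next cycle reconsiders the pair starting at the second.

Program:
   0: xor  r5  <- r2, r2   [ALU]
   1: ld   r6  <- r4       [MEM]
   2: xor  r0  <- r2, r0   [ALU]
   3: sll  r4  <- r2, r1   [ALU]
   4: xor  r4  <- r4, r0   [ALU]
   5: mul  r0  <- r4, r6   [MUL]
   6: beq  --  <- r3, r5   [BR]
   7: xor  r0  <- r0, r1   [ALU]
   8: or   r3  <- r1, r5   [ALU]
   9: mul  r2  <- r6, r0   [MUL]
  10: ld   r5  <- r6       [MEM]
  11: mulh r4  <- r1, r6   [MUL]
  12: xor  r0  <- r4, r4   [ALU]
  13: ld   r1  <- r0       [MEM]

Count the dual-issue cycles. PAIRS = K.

[0] i0&i1  xor.ALU ld.MEM  -- dual
[1] i2&i3  xor.ALU sll.ALU  -- dual
[2] i4  xor.ALU  -- RAW r4
[3] i5&i6  mul.MUL beq.BR  -- dual
[4] i7&i8  xor.ALU or.ALU  -- dual
[5] i9  mul.MUL  -- no-port MUL/MEM
[6] i10  ld.MEM  -- no-port MEM/MUL
[7] i11  mulh.MUL  -- RAW r4
[8] i12  xor.ALU  -- RAW r0
[9] i13  ld.MEM  -- tail

PAIRS = 4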